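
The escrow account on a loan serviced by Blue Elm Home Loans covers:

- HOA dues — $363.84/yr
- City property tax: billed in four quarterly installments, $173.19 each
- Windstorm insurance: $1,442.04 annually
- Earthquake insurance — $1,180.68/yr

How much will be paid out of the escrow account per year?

HOA dues — $363.84
City property tax — $173.19 × 4 = $692.76
Windstorm insurance — $1,442.04
Earthquake insurance — $1,180.68
Total annual escrow = $3,679.32

$3,679.32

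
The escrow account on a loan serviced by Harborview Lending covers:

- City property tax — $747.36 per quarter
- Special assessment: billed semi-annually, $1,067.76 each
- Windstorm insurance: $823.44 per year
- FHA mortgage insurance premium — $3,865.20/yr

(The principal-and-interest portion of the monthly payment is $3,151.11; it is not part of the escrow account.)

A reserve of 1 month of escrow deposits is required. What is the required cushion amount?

$817.80

City property tax = $747.36 × 4 = $2,989.44
Special assessment = $1,067.76 × 2 = $2,135.52
Windstorm insurance = $823.44
FHA mortgage insurance premium = $3,865.20
Total per year = $2,989.44 + $2,135.52 + $823.44 + $3,865.20 = $9,813.60
Monthly escrow = $9,813.60 / 12 = $817.80
Reserve = 1 × $817.80 = $817.80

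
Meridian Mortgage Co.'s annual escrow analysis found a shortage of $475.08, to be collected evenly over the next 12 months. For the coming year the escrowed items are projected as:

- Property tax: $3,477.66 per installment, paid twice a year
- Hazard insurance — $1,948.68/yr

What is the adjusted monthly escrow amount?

Property tax = $3,477.66 × 2 = $6,955.32 per year
Hazard insurance = $1,948.68 per year
Yearly total = $6,955.32 + $1,948.68 = $8,904.00
Monthly = $8,904.00 ÷ 12 = $742.00
Shortage per month = $475.08 ÷ 12 = $39.59
Adjusted monthly = $742.00 + $39.59 = $781.59

$781.59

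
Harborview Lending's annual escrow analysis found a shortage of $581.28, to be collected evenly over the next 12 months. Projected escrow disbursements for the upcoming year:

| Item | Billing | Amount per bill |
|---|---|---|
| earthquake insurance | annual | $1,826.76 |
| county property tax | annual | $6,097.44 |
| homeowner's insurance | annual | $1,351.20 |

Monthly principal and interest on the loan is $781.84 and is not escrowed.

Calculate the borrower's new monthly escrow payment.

Earthquake insurance: $1,826.76 per year
County property tax: $6,097.44 per year
Homeowner's insurance: $1,351.20 per year
Annual escrow total = $1,826.76 + $6,097.44 + $1,351.20 = $9,275.40
Monthly = $9,275.40 ÷ 12 = $772.95
Shortage per month = $581.28 / 12 = $48.44
Adjusted monthly = $772.95 + $48.44 = $821.39

$821.39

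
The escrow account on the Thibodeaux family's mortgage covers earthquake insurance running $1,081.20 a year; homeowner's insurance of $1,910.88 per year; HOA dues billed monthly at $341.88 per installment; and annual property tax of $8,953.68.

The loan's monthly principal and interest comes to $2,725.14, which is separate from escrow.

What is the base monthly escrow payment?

Earthquake insurance: $1,081.20 per year
Homeowner's insurance: $1,910.88 per year
HOA dues: $341.88 × 12 = $4,102.56 per year
Property tax: $8,953.68 per year
Combined annual = $16,048.32
Monthly escrow = $16,048.32 ÷ 12 = $1,337.36

$1,337.36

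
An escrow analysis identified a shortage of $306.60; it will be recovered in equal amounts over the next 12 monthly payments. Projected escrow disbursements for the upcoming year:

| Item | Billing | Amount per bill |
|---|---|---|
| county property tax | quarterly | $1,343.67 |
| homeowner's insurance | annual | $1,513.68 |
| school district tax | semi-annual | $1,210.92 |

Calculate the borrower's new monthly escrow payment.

County property tax = $1,343.67 × 4 = $5,374.68
Homeowner's insurance = $1,513.68
School district tax = $1,210.92 × 2 = $2,421.84
Total annual escrow = $5,374.68 + $1,513.68 + $2,421.84 = $9,310.20
Monthly escrow = $9,310.20 / 12 = $775.85
Monthly shortage recovery: $306.60 / 12 = $25.55
Adjusted monthly = $775.85 + $25.55 = $801.40

$801.40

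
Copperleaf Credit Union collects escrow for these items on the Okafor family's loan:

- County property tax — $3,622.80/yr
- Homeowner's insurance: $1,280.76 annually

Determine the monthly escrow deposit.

County property tax — $3,622.80
Homeowner's insurance — $1,280.76
Combined annual = $4,903.56
Monthly escrow = $4,903.56 ÷ 12 = $408.63

$408.63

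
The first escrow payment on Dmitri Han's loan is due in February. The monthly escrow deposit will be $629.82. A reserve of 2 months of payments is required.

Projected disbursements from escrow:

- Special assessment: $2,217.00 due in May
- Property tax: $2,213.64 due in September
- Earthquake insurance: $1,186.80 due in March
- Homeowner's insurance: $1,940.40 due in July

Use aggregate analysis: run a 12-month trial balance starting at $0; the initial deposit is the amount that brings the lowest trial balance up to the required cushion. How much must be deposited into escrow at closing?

Cushion = 2 × $629.82 = $1,259.64
Trial balance (start $0, +$629.82 each month, − disbursements):
  Feb: +$629.82 → $629.82
  Mar: +$629.82 − $1,186.80 → $72.84
  Apr: +$629.82 → $702.66
  May: +$629.82 − $2,217.00 → -$884.52
  Jun: +$629.82 → -$254.70
  Jul: +$629.82 − $1,940.40 → -$1,565.28
  Aug: +$629.82 → -$935.46
  Sep: +$629.82 − $2,213.64 → -$2,519.28
  Oct: +$629.82 → -$1,889.46
  Nov: +$629.82 → -$1,259.64
  Dec: +$629.82 → -$629.82
  Jan: +$629.82 → $0.00
Lowest trial balance = -$2,519.28 (Sep)
Initial deposit = cushion − low point = $1,259.64 − (-$2,519.28) = $3,778.92

$3,778.92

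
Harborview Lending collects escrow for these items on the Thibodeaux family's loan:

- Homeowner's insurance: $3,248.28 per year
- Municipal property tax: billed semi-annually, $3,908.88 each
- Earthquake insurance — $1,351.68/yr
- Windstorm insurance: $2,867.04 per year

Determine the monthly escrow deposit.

Homeowner's insurance = $3,248.28 per year
Municipal property tax = $3,908.88 × 2 = $7,817.76 per year
Earthquake insurance = $1,351.68 per year
Windstorm insurance = $2,867.04 per year
Total per year = $15,284.76
Monthly escrow = $15,284.76 / 12 = $1,273.73

$1,273.73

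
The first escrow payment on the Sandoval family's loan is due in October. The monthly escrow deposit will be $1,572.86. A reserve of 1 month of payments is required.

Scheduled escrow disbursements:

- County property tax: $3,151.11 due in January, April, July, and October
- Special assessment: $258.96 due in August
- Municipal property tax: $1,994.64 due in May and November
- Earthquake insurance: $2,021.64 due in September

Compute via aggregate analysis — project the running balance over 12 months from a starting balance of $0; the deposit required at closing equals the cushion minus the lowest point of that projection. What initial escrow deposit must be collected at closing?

Cushion = 1 × $1,572.86 = $1,572.86
Trial balance (start $0, +$1,572.86 each month, − disbursements):
  Oct: +$1,572.86 − $3,151.11 → -$1,578.25
  Nov: +$1,572.86 − $1,994.64 → -$2,000.03
  Dec: +$1,572.86 → -$427.17
  Jan: +$1,572.86 − $3,151.11 → -$2,005.42
  Feb: +$1,572.86 → -$432.56
  Mar: +$1,572.86 → $1,140.30
  Apr: +$1,572.86 − $3,151.11 → -$437.95
  May: +$1,572.86 − $1,994.64 → -$859.73
  Jun: +$1,572.86 → $713.13
  Jul: +$1,572.86 − $3,151.11 → -$865.12
  Aug: +$1,572.86 − $258.96 → $448.78
  Sep: +$1,572.86 − $2,021.64 → $0.00
Lowest trial balance = -$2,005.42 (Jan)
Initial deposit = cushion − low point = $1,572.86 − (-$2,005.42) = $3,578.28

$3,578.28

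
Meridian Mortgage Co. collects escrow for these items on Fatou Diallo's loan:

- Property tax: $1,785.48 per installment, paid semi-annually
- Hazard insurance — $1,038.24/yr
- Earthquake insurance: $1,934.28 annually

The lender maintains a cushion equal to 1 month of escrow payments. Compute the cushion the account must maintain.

Property tax — $1,785.48 × 2 = $3,570.96 per year
Hazard insurance — $1,038.24 per year
Earthquake insurance — $1,934.28 per year
Total per year = $6,543.48
Per month = $6,543.48 ÷ 12 = $545.29
Required cushion = 1 × $545.29 = $545.29

$545.29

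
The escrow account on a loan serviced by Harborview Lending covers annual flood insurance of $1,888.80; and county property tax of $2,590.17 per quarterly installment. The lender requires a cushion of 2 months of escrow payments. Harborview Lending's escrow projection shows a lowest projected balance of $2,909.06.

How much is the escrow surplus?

$867.48

Flood insurance: $1,888.80/yr
County property tax: $2,590.17 × 4 = $10,360.68/yr
Total per year = $12,249.48
Base monthly escrow = $12,249.48 / 12 = $1,020.79
Required cushion = 2 × $1,020.79 = $2,041.58
Surplus = $2,909.06 − $2,041.58 = $867.48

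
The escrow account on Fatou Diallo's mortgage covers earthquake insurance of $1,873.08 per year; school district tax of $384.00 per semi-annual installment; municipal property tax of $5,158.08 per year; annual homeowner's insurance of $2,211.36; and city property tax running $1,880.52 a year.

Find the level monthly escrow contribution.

$990.92

Earthquake insurance = $1,873.08 per year
School district tax = $384.00 × 2 = $768.00 per year
Municipal property tax = $5,158.08 per year
Homeowner's insurance = $2,211.36 per year
City property tax = $1,880.52 per year
Combined annual = $11,891.04
Monthly = $11,891.04 / 12 = $990.92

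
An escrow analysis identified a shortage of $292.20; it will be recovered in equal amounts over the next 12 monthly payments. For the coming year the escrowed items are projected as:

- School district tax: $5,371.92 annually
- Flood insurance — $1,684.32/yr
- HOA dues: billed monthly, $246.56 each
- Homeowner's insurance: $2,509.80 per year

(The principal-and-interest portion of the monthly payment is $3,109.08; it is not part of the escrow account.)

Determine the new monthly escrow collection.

$1,068.08

School district tax: $5,371.92
Flood insurance: $1,684.32
HOA dues: $246.56 × 12 = $2,958.72
Homeowner's insurance: $2,509.80
Yearly total = $5,371.92 + $1,684.32 + $2,958.72 + $2,509.80 = $12,524.76
Monthly escrow = $12,524.76 / 12 = $1,043.73
Shortage spread = $292.20 ÷ 12 = $24.35/mo
New monthly escrow = $1,043.73 + $24.35 = $1,068.08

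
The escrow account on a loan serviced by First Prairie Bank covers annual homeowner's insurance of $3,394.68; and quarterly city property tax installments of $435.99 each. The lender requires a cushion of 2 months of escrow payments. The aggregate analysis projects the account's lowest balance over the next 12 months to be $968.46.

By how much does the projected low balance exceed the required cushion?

Homeowner's insurance — $3,394.68/yr
City property tax — $435.99 × 4 = $1,743.96/yr
Total annual escrow = $3,394.68 + $1,743.96 = $5,138.64
Base monthly escrow = $5,138.64 ÷ 12 = $428.22
Required reserve = 2 × $428.22 = $856.44
Surplus = $968.46 − $856.44 = $112.02

$112.02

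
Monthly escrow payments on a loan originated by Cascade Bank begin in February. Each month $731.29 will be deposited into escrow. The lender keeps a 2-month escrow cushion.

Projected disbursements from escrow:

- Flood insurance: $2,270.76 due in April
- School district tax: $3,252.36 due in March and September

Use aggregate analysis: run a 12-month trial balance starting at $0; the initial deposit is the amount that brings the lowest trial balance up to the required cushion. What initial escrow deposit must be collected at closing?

$4,791.83

Cushion = 2 × $731.29 = $1,462.58
Trial balance (start $0, +$731.29 each month, − disbursements):
  Feb: +$731.29 → $731.29
  Mar: +$731.29 − $3,252.36 → -$1,789.78
  Apr: +$731.29 − $2,270.76 → -$3,329.25
  May: +$731.29 → -$2,597.96
  Jun: +$731.29 → -$1,866.67
  Jul: +$731.29 → -$1,135.38
  Aug: +$731.29 → -$404.09
  Sep: +$731.29 − $3,252.36 → -$2,925.16
  Oct: +$731.29 → -$2,193.87
  Nov: +$731.29 → -$1,462.58
  Dec: +$731.29 → -$731.29
  Jan: +$731.29 → $0.00
Lowest trial balance = -$3,329.25 (Apr)
Initial deposit = cushion − low point = $1,462.58 − (-$3,329.25) = $4,791.83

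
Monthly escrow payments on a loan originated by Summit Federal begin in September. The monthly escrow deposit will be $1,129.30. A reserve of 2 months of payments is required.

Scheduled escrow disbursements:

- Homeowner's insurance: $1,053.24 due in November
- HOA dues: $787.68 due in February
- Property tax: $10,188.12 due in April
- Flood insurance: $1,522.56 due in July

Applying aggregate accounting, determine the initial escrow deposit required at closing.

Cushion = 2 × $1,129.30 = $2,258.60
Trial balance (start $0, +$1,129.30 each month, − disbursements):
  Sep: +$1,129.30 → $1,129.30
  Oct: +$1,129.30 → $2,258.60
  Nov: +$1,129.30 − $1,053.24 → $2,334.66
  Dec: +$1,129.30 → $3,463.96
  Jan: +$1,129.30 → $4,593.26
  Feb: +$1,129.30 − $787.68 → $4,934.88
  Mar: +$1,129.30 → $6,064.18
  Apr: +$1,129.30 − $10,188.12 → -$2,994.64
  May: +$1,129.30 → -$1,865.34
  Jun: +$1,129.30 → -$736.04
  Jul: +$1,129.30 − $1,522.56 → -$1,129.30
  Aug: +$1,129.30 → $0.00
Lowest trial balance = -$2,994.64 (Apr)
Initial deposit = cushion − low point = $2,258.60 − (-$2,994.64) = $5,253.24

$5,253.24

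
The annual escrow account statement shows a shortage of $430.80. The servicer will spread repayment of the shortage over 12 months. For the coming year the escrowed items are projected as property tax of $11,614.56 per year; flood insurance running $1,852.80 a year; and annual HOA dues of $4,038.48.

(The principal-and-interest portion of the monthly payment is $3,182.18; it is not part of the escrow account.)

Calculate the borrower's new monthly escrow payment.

Property tax = $11,614.56 annually
Flood insurance = $1,852.80 annually
HOA dues = $4,038.48 annually
Yearly total = $17,505.84
Base monthly escrow = $17,505.84 / 12 = $1,458.82
Shortage per month = $430.80 ÷ 12 = $35.90
Adjusted monthly = $1,458.82 + $35.90 = $1,494.72

$1,494.72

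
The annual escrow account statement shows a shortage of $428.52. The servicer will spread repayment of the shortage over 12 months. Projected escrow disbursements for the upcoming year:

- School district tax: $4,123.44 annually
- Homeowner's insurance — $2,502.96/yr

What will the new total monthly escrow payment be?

School district tax = $4,123.44/yr
Homeowner's insurance = $2,502.96/yr
Yearly total = $4,123.44 + $2,502.96 = $6,626.40
Per month = $6,626.40 ÷ 12 = $552.20
Shortage per month = $428.52 / 12 = $35.71
New monthly escrow = $552.20 + $35.71 = $587.91

$587.91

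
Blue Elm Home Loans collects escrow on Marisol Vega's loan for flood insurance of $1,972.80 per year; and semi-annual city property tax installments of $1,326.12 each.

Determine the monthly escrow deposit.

Flood insurance = $1,972.80/yr
City property tax = $1,326.12 × 2 = $2,652.24/yr
Total per year = $4,625.04
Base monthly escrow = $4,625.04 ÷ 12 = $385.42

$385.42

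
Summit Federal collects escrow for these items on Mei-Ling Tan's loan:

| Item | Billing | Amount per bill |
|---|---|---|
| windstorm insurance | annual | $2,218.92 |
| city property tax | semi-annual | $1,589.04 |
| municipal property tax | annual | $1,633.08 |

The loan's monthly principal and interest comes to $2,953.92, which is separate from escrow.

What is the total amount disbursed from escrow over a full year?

Windstorm insurance: $2,218.92/yr
City property tax: $1,589.04 × 2 = $3,178.08/yr
Municipal property tax: $1,633.08/yr
Total per year = $7,030.08

$7,030.08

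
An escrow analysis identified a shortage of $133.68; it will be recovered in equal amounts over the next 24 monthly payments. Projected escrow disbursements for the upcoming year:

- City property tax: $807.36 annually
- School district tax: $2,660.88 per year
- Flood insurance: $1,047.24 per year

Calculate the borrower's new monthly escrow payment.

$381.86

City property tax — $807.36
School district tax — $2,660.88
Flood insurance — $1,047.24
Total per year = $4,515.48
Per month = $4,515.48 / 12 = $376.29
Shortage spread = $133.68 / 24 = $5.57/mo
Adjusted monthly = $376.29 + $5.57 = $381.86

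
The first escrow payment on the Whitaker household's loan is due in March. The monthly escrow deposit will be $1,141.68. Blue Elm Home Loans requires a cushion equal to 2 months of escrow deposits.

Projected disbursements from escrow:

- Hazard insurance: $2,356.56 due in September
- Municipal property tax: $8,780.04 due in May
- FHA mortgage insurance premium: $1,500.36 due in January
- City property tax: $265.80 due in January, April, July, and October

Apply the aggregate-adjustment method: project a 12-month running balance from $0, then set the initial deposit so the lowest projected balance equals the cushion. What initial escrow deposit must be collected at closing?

$7,904.16

Cushion = 2 × $1,141.68 = $2,283.36
Trial balance (start $0, +$1,141.68 each month, − disbursements):
  Mar: +$1,141.68 → $1,141.68
  Apr: +$1,141.68 − $265.80 → $2,017.56
  May: +$1,141.68 − $8,780.04 → -$5,620.80
  Jun: +$1,141.68 → -$4,479.12
  Jul: +$1,141.68 − $265.80 → -$3,603.24
  Aug: +$1,141.68 → -$2,461.56
  Sep: +$1,141.68 − $2,356.56 → -$3,676.44
  Oct: +$1,141.68 − $265.80 → -$2,800.56
  Nov: +$1,141.68 → -$1,658.88
  Dec: +$1,141.68 → -$517.20
  Jan: +$1,141.68 − $1,766.16 → -$1,141.68
  Feb: +$1,141.68 → $0.00
Lowest trial balance = -$5,620.80 (May)
Initial deposit = cushion − low point = $2,283.36 − (-$5,620.80) = $7,904.16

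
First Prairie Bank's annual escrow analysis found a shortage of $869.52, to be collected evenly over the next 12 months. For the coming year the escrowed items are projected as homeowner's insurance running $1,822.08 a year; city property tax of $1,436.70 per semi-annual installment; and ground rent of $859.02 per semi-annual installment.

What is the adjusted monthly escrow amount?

$606.92

Homeowner's insurance — $1,822.08/yr
City property tax — $1,436.70 × 2 = $2,873.40/yr
Ground rent — $859.02 × 2 = $1,718.04/yr
Combined annual = $1,822.08 + $2,873.40 + $1,718.04 = $6,413.52
Per month = $6,413.52 ÷ 12 = $534.46
Monthly shortage recovery: $869.52 ÷ 12 = $72.46
Adjusted monthly = $534.46 + $72.46 = $606.92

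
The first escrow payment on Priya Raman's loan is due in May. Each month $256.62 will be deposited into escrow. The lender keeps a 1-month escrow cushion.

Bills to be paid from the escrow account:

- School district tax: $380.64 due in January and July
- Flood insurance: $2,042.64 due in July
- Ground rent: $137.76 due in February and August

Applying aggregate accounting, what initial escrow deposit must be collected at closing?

Cushion = 1 × $256.62 = $256.62
Trial balance (start $0, +$256.62 each month, − disbursements):
  May: +$256.62 → $256.62
  Jun: +$256.62 → $513.24
  Jul: +$256.62 − $2,423.28 → -$1,653.42
  Aug: +$256.62 − $137.76 → -$1,534.56
  Sep: +$256.62 → -$1,277.94
  Oct: +$256.62 → -$1,021.32
  Nov: +$256.62 → -$764.70
  Dec: +$256.62 → -$508.08
  Jan: +$256.62 − $380.64 → -$632.10
  Feb: +$256.62 − $137.76 → -$513.24
  Mar: +$256.62 → -$256.62
  Apr: +$256.62 → $0.00
Lowest trial balance = -$1,653.42 (Jul)
Initial deposit = cushion − low point = $256.62 − (-$1,653.42) = $1,910.04

$1,910.04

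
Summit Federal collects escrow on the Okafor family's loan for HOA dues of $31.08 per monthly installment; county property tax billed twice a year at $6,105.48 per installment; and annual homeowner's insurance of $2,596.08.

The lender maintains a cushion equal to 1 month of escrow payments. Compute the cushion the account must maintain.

HOA dues: $31.08 × 12 = $372.96/yr
County property tax: $6,105.48 × 2 = $12,210.96/yr
Homeowner's insurance: $2,596.08/yr
Yearly total = $15,180.00
Per month = $15,180.00 ÷ 12 = $1,265.00
Reserve = 1 × $1,265.00 = $1,265.00

$1,265.00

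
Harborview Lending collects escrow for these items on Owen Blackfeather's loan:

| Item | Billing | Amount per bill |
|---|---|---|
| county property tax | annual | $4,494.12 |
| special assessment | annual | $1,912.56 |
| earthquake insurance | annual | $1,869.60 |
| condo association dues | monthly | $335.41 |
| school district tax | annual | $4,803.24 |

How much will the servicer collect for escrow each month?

$1,425.37

County property tax = $4,494.12
Special assessment = $1,912.56
Earthquake insurance = $1,869.60
Condo association dues = $335.41 × 12 = $4,024.92
School district tax = $4,803.24
Combined annual = $4,494.12 + $1,912.56 + $1,869.60 + $4,024.92 + $4,803.24 = $17,104.44
Monthly = $17,104.44 / 12 = $1,425.37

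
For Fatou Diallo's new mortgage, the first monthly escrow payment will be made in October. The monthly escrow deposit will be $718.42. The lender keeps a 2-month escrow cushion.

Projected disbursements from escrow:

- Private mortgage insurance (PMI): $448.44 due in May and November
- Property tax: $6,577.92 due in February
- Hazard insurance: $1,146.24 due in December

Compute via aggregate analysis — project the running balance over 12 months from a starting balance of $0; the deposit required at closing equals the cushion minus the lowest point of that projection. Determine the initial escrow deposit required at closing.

Cushion = 2 × $718.42 = $1,436.84
Trial balance (start $0, +$718.42 each month, − disbursements):
  Oct: +$718.42 → $718.42
  Nov: +$718.42 − $448.44 → $988.40
  Dec: +$718.42 − $1,146.24 → $560.58
  Jan: +$718.42 → $1,279.00
  Feb: +$718.42 − $6,577.92 → -$4,580.50
  Mar: +$718.42 → -$3,862.08
  Apr: +$718.42 → -$3,143.66
  May: +$718.42 − $448.44 → -$2,873.68
  Jun: +$718.42 → -$2,155.26
  Jul: +$718.42 → -$1,436.84
  Aug: +$718.42 → -$718.42
  Sep: +$718.42 → $0.00
Lowest trial balance = -$4,580.50 (Feb)
Initial deposit = cushion − low point = $1,436.84 − (-$4,580.50) = $6,017.34

$6,017.34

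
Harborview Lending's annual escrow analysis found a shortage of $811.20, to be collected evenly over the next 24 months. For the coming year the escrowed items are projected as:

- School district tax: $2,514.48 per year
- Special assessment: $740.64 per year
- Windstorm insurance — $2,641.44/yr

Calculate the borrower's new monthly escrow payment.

$525.18

School district tax: $2,514.48 annually
Special assessment: $740.64 annually
Windstorm insurance: $2,641.44 annually
Annual escrow total = $2,514.48 + $740.64 + $2,641.44 = $5,896.56
Monthly = $5,896.56 ÷ 12 = $491.38
Shortage per month = $811.20 ÷ 24 = $33.80
New monthly escrow = $491.38 + $33.80 = $525.18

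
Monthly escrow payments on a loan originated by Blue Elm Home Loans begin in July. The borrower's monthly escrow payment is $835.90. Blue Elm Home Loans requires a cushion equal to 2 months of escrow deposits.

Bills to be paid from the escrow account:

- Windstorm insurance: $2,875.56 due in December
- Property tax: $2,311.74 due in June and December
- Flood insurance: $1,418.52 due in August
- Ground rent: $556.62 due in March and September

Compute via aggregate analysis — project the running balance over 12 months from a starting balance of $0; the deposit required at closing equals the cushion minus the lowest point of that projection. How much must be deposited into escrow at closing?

$3,818.84

Cushion = 2 × $835.90 = $1,671.80
Trial balance (start $0, +$835.90 each month, − disbursements):
  Jul: +$835.90 → $835.90
  Aug: +$835.90 − $1,418.52 → $253.28
  Sep: +$835.90 − $556.62 → $532.56
  Oct: +$835.90 → $1,368.46
  Nov: +$835.90 → $2,204.36
  Dec: +$835.90 − $5,187.30 → -$2,147.04
  Jan: +$835.90 → -$1,311.14
  Feb: +$835.90 → -$475.24
  Mar: +$835.90 − $556.62 → -$195.96
  Apr: +$835.90 → $639.94
  May: +$835.90 → $1,475.84
  Jun: +$835.90 − $2,311.74 → $0.00
Lowest trial balance = -$2,147.04 (Dec)
Initial deposit = cushion − low point = $1,671.80 − (-$2,147.04) = $3,818.84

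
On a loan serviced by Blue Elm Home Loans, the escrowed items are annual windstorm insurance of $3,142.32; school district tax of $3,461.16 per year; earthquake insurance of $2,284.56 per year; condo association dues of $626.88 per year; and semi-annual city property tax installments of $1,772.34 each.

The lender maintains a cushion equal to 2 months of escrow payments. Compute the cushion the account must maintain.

$2,176.60

Windstorm insurance = $3,142.32 per year
School district tax = $3,461.16 per year
Earthquake insurance = $2,284.56 per year
Condo association dues = $626.88 per year
City property tax = $1,772.34 × 2 = $3,544.68 per year
Yearly total = $13,059.60
Base monthly escrow = $13,059.60 / 12 = $1,088.30
Cushion = 2 × $1,088.30 = $2,176.60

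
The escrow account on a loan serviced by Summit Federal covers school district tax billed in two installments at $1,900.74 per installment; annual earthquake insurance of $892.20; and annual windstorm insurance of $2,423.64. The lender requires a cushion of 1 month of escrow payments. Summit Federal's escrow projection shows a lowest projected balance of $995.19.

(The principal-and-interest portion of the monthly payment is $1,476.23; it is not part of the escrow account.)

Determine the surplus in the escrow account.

$402.08

School district tax = $1,900.74 × 2 = $3,801.48 per year
Earthquake insurance = $892.20 per year
Windstorm insurance = $2,423.64 per year
Yearly total = $3,801.48 + $892.20 + $2,423.64 = $7,117.32
Base monthly escrow = $7,117.32 / 12 = $593.11
Required reserve = 1 × $593.11 = $593.11
Excess over cushion: $995.19 − $593.11 = $402.08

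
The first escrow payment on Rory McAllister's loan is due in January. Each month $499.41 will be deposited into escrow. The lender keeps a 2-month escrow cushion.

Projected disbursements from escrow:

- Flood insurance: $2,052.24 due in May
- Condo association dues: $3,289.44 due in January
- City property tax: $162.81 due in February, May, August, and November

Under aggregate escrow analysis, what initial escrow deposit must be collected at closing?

$4,169.07

Cushion = 2 × $499.41 = $998.82
Trial balance (start $0, +$499.41 each month, − disbursements):
  Jan: +$499.41 − $3,289.44 → -$2,790.03
  Feb: +$499.41 − $162.81 → -$2,453.43
  Mar: +$499.41 → -$1,954.02
  Apr: +$499.41 → -$1,454.61
  May: +$499.41 − $2,215.05 → -$3,170.25
  Jun: +$499.41 → -$2,670.84
  Jul: +$499.41 → -$2,171.43
  Aug: +$499.41 − $162.81 → -$1,834.83
  Sep: +$499.41 → -$1,335.42
  Oct: +$499.41 → -$836.01
  Nov: +$499.41 − $162.81 → -$499.41
  Dec: +$499.41 → $0.00
Lowest trial balance = -$3,170.25 (May)
Initial deposit = cushion − low point = $998.82 − (-$3,170.25) = $4,169.07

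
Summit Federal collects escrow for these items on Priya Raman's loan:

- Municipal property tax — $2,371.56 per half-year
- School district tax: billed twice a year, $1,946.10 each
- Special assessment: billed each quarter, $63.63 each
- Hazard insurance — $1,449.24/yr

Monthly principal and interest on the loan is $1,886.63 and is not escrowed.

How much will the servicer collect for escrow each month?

$861.59

Municipal property tax: $2,371.56 × 2 = $4,743.12 per year
School district tax: $1,946.10 × 2 = $3,892.20 per year
Special assessment: $63.63 × 4 = $254.52 per year
Hazard insurance: $1,449.24 per year
Yearly total = $10,339.08
Per month = $10,339.08 / 12 = $861.59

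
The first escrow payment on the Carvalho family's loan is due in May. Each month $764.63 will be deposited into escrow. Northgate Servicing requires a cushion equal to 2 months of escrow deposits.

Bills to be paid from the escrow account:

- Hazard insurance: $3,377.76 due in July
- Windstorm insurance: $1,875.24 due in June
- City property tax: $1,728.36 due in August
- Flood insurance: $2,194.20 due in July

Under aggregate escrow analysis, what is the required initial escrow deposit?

$7,646.30

Cushion = 2 × $764.63 = $1,529.26
Trial balance (start $0, +$764.63 each month, − disbursements):
  May: +$764.63 → $764.63
  Jun: +$764.63 − $1,875.24 → -$345.98
  Jul: +$764.63 − $5,571.96 → -$5,153.31
  Aug: +$764.63 − $1,728.36 → -$6,117.04
  Sep: +$764.63 → -$5,352.41
  Oct: +$764.63 → -$4,587.78
  Nov: +$764.63 → -$3,823.15
  Dec: +$764.63 → -$3,058.52
  Jan: +$764.63 → -$2,293.89
  Feb: +$764.63 → -$1,529.26
  Mar: +$764.63 → -$764.63
  Apr: +$764.63 → $0.00
Lowest trial balance = -$6,117.04 (Aug)
Initial deposit = cushion − low point = $1,529.26 − (-$6,117.04) = $7,646.30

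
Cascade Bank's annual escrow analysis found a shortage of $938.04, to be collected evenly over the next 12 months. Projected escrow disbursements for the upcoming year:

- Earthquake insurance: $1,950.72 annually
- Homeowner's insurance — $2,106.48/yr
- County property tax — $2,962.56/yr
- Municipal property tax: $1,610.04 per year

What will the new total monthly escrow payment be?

$797.32

Earthquake insurance: $1,950.72 per year
Homeowner's insurance: $2,106.48 per year
County property tax: $2,962.56 per year
Municipal property tax: $1,610.04 per year
Yearly total = $8,629.80
Monthly = $8,629.80 ÷ 12 = $719.15
Shortage spread = $938.04 / 12 = $78.17/mo
Adjusted monthly = $719.15 + $78.17 = $797.32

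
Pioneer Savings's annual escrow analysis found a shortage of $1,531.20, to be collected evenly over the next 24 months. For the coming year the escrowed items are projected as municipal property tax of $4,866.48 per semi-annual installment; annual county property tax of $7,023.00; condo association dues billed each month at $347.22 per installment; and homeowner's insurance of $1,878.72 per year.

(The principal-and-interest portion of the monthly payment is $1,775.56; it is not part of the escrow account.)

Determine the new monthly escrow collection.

$1,963.91

Municipal property tax — $4,866.48 × 2 = $9,732.96 per year
County property tax — $7,023.00 per year
Condo association dues — $347.22 × 12 = $4,166.64 per year
Homeowner's insurance — $1,878.72 per year
Annual escrow total = $9,732.96 + $7,023.00 + $4,166.64 + $1,878.72 = $22,801.32
Per month = $22,801.32 ÷ 12 = $1,900.11
Monthly shortage recovery: $1,531.20 ÷ 24 = $63.80
Adjusted monthly = $1,900.11 + $63.80 = $1,963.91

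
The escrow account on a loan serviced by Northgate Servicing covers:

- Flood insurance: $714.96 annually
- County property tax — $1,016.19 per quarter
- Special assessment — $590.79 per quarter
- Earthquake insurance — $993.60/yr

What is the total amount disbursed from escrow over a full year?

Flood insurance — $714.96/yr
County property tax — $1,016.19 × 4 = $4,064.76/yr
Special assessment — $590.79 × 4 = $2,363.16/yr
Earthquake insurance — $993.60/yr
Total per year = $714.96 + $4,064.76 + $2,363.16 + $993.60 = $8,136.48

$8,136.48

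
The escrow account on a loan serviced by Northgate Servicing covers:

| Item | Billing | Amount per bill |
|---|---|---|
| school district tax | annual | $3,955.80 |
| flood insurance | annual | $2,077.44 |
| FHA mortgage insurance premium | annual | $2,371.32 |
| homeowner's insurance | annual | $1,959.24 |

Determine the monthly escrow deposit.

School district tax: $3,955.80 annually
Flood insurance: $2,077.44 annually
FHA mortgage insurance premium: $2,371.32 annually
Homeowner's insurance: $1,959.24 annually
Total per year = $3,955.80 + $2,077.44 + $2,371.32 + $1,959.24 = $10,363.80
Base monthly escrow = $10,363.80 / 12 = $863.65

$863.65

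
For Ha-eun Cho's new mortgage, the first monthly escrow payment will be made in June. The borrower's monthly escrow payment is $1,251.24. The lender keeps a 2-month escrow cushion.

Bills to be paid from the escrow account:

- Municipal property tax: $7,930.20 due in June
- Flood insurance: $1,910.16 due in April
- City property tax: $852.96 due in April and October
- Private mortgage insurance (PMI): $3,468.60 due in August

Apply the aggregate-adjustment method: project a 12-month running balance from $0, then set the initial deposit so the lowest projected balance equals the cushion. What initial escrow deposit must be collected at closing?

$10,147.56

Cushion = 2 × $1,251.24 = $2,502.48
Trial balance (start $0, +$1,251.24 each month, − disbursements):
  Jun: +$1,251.24 − $7,930.20 → -$6,678.96
  Jul: +$1,251.24 → -$5,427.72
  Aug: +$1,251.24 − $3,468.60 → -$7,645.08
  Sep: +$1,251.24 → -$6,393.84
  Oct: +$1,251.24 − $852.96 → -$5,995.56
  Nov: +$1,251.24 → -$4,744.32
  Dec: +$1,251.24 → -$3,493.08
  Jan: +$1,251.24 → -$2,241.84
  Feb: +$1,251.24 → -$990.60
  Mar: +$1,251.24 → $260.64
  Apr: +$1,251.24 − $2,763.12 → -$1,251.24
  May: +$1,251.24 → $0.00
Lowest trial balance = -$7,645.08 (Aug)
Initial deposit = cushion − low point = $2,502.48 − (-$7,645.08) = $10,147.56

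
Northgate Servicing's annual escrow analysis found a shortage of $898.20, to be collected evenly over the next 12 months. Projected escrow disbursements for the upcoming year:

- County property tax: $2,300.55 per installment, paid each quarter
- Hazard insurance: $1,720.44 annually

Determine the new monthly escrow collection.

$985.07

County property tax: $2,300.55 × 4 = $9,202.20/yr
Hazard insurance: $1,720.44/yr
Total annual escrow = $9,202.20 + $1,720.44 = $10,922.64
Monthly escrow = $10,922.64 / 12 = $910.22
Monthly shortage recovery: $898.20 / 12 = $74.85
New monthly escrow = $910.22 + $74.85 = $985.07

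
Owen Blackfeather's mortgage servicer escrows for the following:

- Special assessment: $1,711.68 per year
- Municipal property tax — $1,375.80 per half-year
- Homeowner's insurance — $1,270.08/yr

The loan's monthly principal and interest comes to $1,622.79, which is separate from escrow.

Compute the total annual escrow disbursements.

$5,733.36

Special assessment: $1,711.68
Municipal property tax: $1,375.80 × 2 = $2,751.60
Homeowner's insurance: $1,270.08
Combined annual = $1,711.68 + $2,751.60 + $1,270.08 = $5,733.36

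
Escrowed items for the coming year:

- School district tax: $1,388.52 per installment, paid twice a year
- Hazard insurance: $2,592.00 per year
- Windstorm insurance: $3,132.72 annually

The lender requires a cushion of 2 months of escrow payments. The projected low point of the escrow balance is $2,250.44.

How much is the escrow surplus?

School district tax = $1,388.52 × 2 = $2,777.04
Hazard insurance = $2,592.00
Windstorm insurance = $3,132.72
Total per year = $8,501.76
Monthly escrow = $8,501.76 / 12 = $708.48
Required cushion = 2 × $708.48 = $1,416.96
Surplus = $2,250.44 − $1,416.96 = $833.48

$833.48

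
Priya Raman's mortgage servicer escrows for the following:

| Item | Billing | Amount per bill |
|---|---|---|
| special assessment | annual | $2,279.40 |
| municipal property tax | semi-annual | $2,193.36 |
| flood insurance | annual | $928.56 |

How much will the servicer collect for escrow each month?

Special assessment = $2,279.40 per year
Municipal property tax = $2,193.36 × 2 = $4,386.72 per year
Flood insurance = $928.56 per year
Yearly total = $2,279.40 + $4,386.72 + $928.56 = $7,594.68
Base monthly escrow = $7,594.68 ÷ 12 = $632.89

$632.89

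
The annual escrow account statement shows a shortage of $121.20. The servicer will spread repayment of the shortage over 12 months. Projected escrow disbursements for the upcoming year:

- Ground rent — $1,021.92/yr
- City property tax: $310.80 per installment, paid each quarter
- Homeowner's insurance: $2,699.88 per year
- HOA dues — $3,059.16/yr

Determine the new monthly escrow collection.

$678.78

Ground rent — $1,021.92 per year
City property tax — $310.80 × 4 = $1,243.20 per year
Homeowner's insurance — $2,699.88 per year
HOA dues — $3,059.16 per year
Total annual escrow = $8,024.16
Base monthly escrow = $8,024.16 / 12 = $668.68
Shortage per month = $121.20 / 12 = $10.10
Adjusted monthly = $668.68 + $10.10 = $678.78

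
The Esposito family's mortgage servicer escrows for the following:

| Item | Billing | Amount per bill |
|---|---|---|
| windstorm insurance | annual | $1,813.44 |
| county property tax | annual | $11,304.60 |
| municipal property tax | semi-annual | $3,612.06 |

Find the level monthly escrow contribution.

Windstorm insurance: $1,813.44/yr
County property tax: $11,304.60/yr
Municipal property tax: $3,612.06 × 2 = $7,224.12/yr
Total annual escrow = $1,813.44 + $11,304.60 + $7,224.12 = $20,342.16
Monthly = $20,342.16 / 12 = $1,695.18

$1,695.18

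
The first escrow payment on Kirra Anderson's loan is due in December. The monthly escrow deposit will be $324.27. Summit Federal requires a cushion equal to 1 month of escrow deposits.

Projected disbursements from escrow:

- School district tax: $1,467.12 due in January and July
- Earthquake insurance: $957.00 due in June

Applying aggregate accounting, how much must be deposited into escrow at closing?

Cushion = 1 × $324.27 = $324.27
Trial balance (start $0, +$324.27 each month, − disbursements):
  Dec: +$324.27 → $324.27
  Jan: +$324.27 − $1,467.12 → -$818.58
  Feb: +$324.27 → -$494.31
  Mar: +$324.27 → -$170.04
  Apr: +$324.27 → $154.23
  May: +$324.27 → $478.50
  Jun: +$324.27 − $957.00 → -$154.23
  Jul: +$324.27 − $1,467.12 → -$1,297.08
  Aug: +$324.27 → -$972.81
  Sep: +$324.27 → -$648.54
  Oct: +$324.27 → -$324.27
  Nov: +$324.27 → $0.00
Lowest trial balance = -$1,297.08 (Jul)
Initial deposit = cushion − low point = $324.27 − (-$1,297.08) = $1,621.35

$1,621.35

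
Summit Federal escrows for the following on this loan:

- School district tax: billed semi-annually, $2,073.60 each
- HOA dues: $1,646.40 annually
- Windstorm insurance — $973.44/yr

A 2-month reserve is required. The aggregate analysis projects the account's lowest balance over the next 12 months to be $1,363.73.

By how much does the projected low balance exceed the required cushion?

$235.89

School district tax: $2,073.60 × 2 = $4,147.20 per year
HOA dues: $1,646.40 per year
Windstorm insurance: $973.44 per year
Combined annual = $6,767.04
Base monthly escrow = $6,767.04 / 12 = $563.92
Cushion = 2 × $563.92 = $1,127.84
Surplus = $1,363.73 − $1,127.84 = $235.89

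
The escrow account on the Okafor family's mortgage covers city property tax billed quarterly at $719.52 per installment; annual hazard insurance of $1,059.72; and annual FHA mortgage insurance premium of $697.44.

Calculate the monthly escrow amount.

City property tax: $719.52 × 4 = $2,878.08
Hazard insurance: $1,059.72
FHA mortgage insurance premium: $697.44
Annual escrow total = $2,878.08 + $1,059.72 + $697.44 = $4,635.24
Base monthly escrow = $4,635.24 / 12 = $386.27

$386.27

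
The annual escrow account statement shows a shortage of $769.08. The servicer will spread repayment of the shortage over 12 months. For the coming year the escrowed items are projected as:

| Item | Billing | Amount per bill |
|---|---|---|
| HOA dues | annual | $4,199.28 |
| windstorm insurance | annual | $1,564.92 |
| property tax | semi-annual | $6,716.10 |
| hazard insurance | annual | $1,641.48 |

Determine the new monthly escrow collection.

$1,800.58

HOA dues — $4,199.28 per year
Windstorm insurance — $1,564.92 per year
Property tax — $6,716.10 × 2 = $13,432.20 per year
Hazard insurance — $1,641.48 per year
Total annual escrow = $20,837.88
Monthly escrow = $20,837.88 ÷ 12 = $1,736.49
Shortage per month = $769.08 ÷ 12 = $64.09
New monthly escrow = $1,736.49 + $64.09 = $1,800.58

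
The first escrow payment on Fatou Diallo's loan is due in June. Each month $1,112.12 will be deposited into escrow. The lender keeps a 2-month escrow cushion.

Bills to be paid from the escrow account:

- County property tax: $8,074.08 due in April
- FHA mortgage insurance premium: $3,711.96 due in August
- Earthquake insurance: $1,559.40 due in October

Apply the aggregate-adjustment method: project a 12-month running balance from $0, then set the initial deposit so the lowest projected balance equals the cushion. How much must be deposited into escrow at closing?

Cushion = 2 × $1,112.12 = $2,224.24
Trial balance (start $0, +$1,112.12 each month, − disbursements):
  Jun: +$1,112.12 → $1,112.12
  Jul: +$1,112.12 → $2,224.24
  Aug: +$1,112.12 − $3,711.96 → -$375.60
  Sep: +$1,112.12 → $736.52
  Oct: +$1,112.12 − $1,559.40 → $289.24
  Nov: +$1,112.12 → $1,401.36
  Dec: +$1,112.12 → $2,513.48
  Jan: +$1,112.12 → $3,625.60
  Feb: +$1,112.12 → $4,737.72
  Mar: +$1,112.12 → $5,849.84
  Apr: +$1,112.12 − $8,074.08 → -$1,112.12
  May: +$1,112.12 → $0.00
Lowest trial balance = -$1,112.12 (Apr)
Initial deposit = cushion − low point = $2,224.24 − (-$1,112.12) = $3,336.36

$3,336.36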